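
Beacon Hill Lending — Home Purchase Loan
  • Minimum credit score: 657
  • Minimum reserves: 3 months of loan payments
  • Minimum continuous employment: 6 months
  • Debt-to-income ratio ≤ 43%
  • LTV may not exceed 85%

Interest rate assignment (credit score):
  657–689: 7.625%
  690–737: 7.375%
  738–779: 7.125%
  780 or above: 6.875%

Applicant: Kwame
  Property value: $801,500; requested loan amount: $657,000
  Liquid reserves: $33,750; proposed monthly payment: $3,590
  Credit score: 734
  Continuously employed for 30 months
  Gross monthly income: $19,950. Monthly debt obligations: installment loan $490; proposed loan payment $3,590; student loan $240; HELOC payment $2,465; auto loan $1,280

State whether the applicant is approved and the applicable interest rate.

Credit score 734 ≥ 657 (meets minimum)
Employment 30 ≥ 6 months
Loan-to-value = 657,000/801,500 = 82% — pass (85% max)
Liquid reserves cover 33,750/3,590 = 9.4 months — ≥ 3 required
Total monthly debts = (490 + 3,590 + 240 + 2,465 + 1,280) = 8,065. DTI: 8,065 ÷ 19,950 = 40.4%, within the 43% cap
All requirements met. Score 734 falls in the 690–737 tier → 7.375%.

Approved at 7.375%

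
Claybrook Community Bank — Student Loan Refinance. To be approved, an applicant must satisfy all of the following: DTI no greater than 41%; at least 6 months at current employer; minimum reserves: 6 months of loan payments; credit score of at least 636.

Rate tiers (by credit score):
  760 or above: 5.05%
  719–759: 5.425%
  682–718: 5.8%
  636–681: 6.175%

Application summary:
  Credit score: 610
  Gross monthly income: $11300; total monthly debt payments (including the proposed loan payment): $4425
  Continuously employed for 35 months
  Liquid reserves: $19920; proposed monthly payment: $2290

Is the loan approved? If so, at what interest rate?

Credit score 610 < 636 (below minimum)
Employment 35 ≥ 6 months
Reserves = 19,920/2,290 = 8.7 months ≥ 6
DTI = 4,425/11,300 = 39.2% ≤ 41%
Not all requirements met → denied.

Denied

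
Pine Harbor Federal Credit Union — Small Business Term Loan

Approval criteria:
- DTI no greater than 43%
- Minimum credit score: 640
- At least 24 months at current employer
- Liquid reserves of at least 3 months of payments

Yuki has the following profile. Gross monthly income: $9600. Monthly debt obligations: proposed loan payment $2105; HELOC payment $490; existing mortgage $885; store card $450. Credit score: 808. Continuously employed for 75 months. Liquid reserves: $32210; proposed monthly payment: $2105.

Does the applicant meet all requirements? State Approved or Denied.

Approved

Total monthly debts = (2,105 + 490 + 885 + 450) = 3,930. DTI: 3,930 ÷ 9,600 = 40.9%, within the 43% cap
Credit score 808 ≥ 640 (meets)
Employment 75 ≥ 24 months
Liquid reserves cover 32,210/2,105 = 15.3 months — ≥ 3 required
All criteria satisfied.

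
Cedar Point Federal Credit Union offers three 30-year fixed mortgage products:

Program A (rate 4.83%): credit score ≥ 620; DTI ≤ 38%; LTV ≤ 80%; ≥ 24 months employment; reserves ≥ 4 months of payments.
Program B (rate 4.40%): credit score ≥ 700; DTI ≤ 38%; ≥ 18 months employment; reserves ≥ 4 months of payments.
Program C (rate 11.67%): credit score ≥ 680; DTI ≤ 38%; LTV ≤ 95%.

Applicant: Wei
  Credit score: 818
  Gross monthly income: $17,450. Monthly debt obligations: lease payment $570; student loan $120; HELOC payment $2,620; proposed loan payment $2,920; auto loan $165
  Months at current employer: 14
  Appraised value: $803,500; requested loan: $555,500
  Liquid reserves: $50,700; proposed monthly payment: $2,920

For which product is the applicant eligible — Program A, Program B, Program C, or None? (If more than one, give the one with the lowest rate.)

Program C

Total debts = (570 + 120 + 2,620 + 2,920 + 165) = 6,395; DTI = 6,395/17,450 = 36.6%.
LTV = 555,500/803,500 = 69.1%.
Reserves = 50,700/2,920 = 17.4 months.
Program A: score 818 ≥ 620; DTI 36.6% ≤ 38%; LTV 69.1% ≤ 80%; employment 14 < 24 mo; reserves 17.4 ≥ 4 mo → does not qualify.
Program B: score 818 ≥ 700; DTI 36.6% ≤ 38%; employment 14 < 18 mo; reserves 17.4 ≥ 4 mo → does not qualify.
Program C: score 818 ≥ 680; DTI 36.6% ≤ 38%; LTV 69.1% ≤ 95% → qualifies.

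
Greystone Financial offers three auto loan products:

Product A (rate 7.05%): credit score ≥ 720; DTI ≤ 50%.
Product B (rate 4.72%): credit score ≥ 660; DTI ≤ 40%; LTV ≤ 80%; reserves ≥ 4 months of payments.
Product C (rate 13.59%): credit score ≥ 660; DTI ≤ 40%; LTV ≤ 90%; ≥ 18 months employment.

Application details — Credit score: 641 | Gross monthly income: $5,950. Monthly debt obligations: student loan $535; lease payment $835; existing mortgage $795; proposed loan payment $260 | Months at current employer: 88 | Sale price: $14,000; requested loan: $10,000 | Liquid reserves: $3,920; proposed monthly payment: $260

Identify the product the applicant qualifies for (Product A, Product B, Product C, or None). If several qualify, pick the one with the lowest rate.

None

Total debts = (535 + 835 + 795 + 260) = 2,425; DTI = 2,425/5,950 = 40.8%.
LTV = 10,000/14,000 = 71.4%.
Reserves = 3,920/260 = 15.1 months.
Product A: score 641 < 720; DTI 40.8% ≤ 50% → does not qualify.
Product B: score 641 < 660; DTI 40.8% > 40%; LTV 71.4% ≤ 80%; reserves 15.1 ≥ 4 mo → does not qualify.
Product C: score 641 < 660; DTI 40.8% > 40%; LTV 71.4% ≤ 90%; employment 88 ≥ 18 mo → does not qualify.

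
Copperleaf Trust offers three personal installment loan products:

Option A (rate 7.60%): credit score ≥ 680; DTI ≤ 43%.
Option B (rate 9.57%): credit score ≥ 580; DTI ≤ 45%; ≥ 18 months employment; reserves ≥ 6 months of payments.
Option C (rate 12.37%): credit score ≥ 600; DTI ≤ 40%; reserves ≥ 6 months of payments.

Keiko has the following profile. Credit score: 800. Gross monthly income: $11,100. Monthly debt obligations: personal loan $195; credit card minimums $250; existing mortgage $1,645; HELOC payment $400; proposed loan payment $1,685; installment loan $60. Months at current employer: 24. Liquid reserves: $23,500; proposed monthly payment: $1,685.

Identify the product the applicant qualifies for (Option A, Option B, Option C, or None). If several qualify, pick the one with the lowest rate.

Option A

Total debts = (195 + 250 + 1,645 + 400 + 1,685 + 60) = 4,235; DTI = 4,235/11,100 = 38.2%.
Reserves = 23,500/1,685 = 13.9 months.
Option A: score 800 ≥ 680; DTI 38.2% ≤ 43% → qualifies.
Option B: score 800 ≥ 580; DTI 38.2% ≤ 45%; employment 24 ≥ 18 mo; reserves 13.9 ≥ 6 mo → qualifies.
Option C: score 800 ≥ 600; DTI 38.2% ≤ 40%; reserves 13.9 ≥ 6 mo → qualifies.
Qualifying: Option A, Option B, Option C. Lowest rate is 7.60% → Option A.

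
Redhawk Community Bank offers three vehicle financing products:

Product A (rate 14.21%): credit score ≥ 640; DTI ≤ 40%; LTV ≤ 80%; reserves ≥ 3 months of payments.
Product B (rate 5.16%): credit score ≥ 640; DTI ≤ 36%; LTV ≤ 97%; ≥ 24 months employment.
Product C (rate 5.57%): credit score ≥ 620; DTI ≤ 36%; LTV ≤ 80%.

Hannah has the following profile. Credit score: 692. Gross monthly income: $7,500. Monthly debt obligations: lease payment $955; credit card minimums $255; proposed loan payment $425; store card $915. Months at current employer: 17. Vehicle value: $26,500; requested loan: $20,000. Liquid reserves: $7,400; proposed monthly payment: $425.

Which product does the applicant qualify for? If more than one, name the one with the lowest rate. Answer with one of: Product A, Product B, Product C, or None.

Total debts = (955 + 255 + 425 + 915) = 2,550; DTI = 2,550/7,500 = 34%.
LTV = 20,000/26,500 = 75.5%.
Reserves = 7,400/425 = 17.4 months.
Product A: score 692 ≥ 640; DTI 34% ≤ 40%; LTV 75.5% ≤ 80%; reserves 17.4 ≥ 3 mo → qualifies.
Product B: score 692 ≥ 640; DTI 34% ≤ 36%; LTV 75.5% ≤ 97%; employment 17 < 24 mo → does not qualify.
Product C: score 692 ≥ 620; DTI 34% ≤ 36%; LTV 75.5% ≤ 80% → qualifies.
Qualifying: Product A, Product C. Lowest rate is 5.57% → Product C.

Product C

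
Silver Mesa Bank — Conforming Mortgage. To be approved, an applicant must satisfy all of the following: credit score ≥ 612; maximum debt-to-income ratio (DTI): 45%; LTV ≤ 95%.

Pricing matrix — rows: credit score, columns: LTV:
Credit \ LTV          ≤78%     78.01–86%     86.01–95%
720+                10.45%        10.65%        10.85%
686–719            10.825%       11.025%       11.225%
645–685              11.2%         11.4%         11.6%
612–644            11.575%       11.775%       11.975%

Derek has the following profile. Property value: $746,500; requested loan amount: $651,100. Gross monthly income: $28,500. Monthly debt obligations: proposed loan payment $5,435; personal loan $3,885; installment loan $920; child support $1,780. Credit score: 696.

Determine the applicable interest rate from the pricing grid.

Credit score 696 ≥ 612; Total monthly debts = (5,435 + 3,885 + 920 + 1,780) = 12,020. Debt-to-income = 12,020/28,500 = 42.2% — meets 45% limit
LTV = 651,100/746,500 = 87.2% ≤ 95%
Credit 696 → row 686–719; LTV 87.2% → column 86.01–95%. Grid cell → 11.225%.

11.225%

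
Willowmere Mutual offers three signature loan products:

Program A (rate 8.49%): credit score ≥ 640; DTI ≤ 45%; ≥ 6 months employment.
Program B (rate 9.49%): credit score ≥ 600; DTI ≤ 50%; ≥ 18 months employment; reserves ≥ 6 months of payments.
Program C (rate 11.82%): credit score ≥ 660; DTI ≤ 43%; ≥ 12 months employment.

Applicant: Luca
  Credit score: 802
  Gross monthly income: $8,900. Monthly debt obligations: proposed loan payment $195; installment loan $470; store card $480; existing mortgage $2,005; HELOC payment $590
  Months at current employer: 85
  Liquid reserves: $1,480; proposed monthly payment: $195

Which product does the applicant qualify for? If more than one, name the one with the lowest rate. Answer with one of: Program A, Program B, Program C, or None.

Program A

Total debts = (195 + 470 + 480 + 2,005 + 590) = 3,740; DTI = 3,740/8,900 = 42%.
Reserves = 1,480/195 = 7.6 months.
Program A: score 802 ≥ 640; DTI 42% ≤ 45%; employment 85 ≥ 6 mo → qualifies.
Program B: score 802 ≥ 600; DTI 42% ≤ 50%; employment 85 ≥ 18 mo; reserves 7.6 ≥ 6 mo → qualifies.
Program C: score 802 ≥ 660; DTI 42% ≤ 43%; employment 85 ≥ 12 mo → qualifies.
Qualifying: Program A, Program B, Program C. Lowest rate is 8.49% → Program A.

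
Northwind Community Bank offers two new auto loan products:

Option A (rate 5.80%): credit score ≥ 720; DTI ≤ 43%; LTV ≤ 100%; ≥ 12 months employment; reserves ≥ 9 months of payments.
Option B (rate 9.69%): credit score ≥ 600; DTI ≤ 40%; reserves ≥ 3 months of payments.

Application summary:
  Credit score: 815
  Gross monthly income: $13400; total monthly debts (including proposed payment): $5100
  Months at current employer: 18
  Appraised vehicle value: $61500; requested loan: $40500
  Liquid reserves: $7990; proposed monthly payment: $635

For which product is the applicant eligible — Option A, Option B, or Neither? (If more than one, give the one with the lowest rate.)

Option A

DTI = 5,100/13,400 = 38.1%.
LTV = 40,500/61,500 = 65.9%.
Reserves = 7,990/635 = 12.6 months.
Option A: score 815 ≥ 720; DTI 38.1% ≤ 43%; LTV 65.9% ≤ 100%; employment 18 ≥ 12 mo; reserves 12.6 ≥ 9 mo → qualifies.
Option B: score 815 ≥ 600; DTI 38.1% ≤ 40%; reserves 12.6 ≥ 3 mo → qualifies.
Qualifying: Option A, Option B. Lowest rate is 5.80% → Option A.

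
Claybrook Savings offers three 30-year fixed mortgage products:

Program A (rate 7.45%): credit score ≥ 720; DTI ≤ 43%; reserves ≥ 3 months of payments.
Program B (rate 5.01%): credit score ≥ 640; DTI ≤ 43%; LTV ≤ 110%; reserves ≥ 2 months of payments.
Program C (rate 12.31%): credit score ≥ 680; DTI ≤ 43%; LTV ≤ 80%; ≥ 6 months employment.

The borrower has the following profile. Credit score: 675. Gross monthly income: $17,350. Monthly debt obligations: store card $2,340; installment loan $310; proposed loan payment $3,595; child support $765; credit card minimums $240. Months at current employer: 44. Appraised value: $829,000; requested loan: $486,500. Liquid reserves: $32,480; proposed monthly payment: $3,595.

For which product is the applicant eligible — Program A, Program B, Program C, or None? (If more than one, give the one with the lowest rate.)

Program B

Total debts = (2,340 + 310 + 3,595 + 765 + 240) = 7,250; DTI = 7,250/17,350 = 41.8%.
LTV = 486,500/829,000 = 58.7%.
Reserves = 32,480/3,595 = 9.0 months.
Program A: score 675 < 720; DTI 41.8% ≤ 43%; reserves 9.0 ≥ 3 mo → does not qualify.
Program B: score 675 ≥ 640; DTI 41.8% ≤ 43%; LTV 58.7% ≤ 110%; reserves 9.0 ≥ 2 mo → qualifies.
Program C: score 675 < 680; DTI 41.8% ≤ 43%; LTV 58.7% ≤ 80%; employment 44 ≥ 6 mo → does not qualify.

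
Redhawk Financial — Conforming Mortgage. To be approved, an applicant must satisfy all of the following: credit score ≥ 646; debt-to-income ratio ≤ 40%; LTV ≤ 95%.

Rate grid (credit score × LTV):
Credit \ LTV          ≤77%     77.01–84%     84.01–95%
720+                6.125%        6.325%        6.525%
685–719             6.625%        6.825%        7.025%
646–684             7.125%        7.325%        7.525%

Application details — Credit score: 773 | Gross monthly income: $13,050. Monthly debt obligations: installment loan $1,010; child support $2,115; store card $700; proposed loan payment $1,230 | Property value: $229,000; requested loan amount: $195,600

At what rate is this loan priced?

Credit score 773 ≥ 646; Total monthly debts = (1,010 + 2,115 + 700 + 1,230) = 5,055. DTI: 5,055 ÷ 13,050 = 38.7%, within the 40% cap
LTV: 195,600 ÷ 229,000 = 85.4%, within 95% cap
Score 773 is in the 720+ band; LTV 85.4% is in the 84.01–95% band → 6.525%.

6.525%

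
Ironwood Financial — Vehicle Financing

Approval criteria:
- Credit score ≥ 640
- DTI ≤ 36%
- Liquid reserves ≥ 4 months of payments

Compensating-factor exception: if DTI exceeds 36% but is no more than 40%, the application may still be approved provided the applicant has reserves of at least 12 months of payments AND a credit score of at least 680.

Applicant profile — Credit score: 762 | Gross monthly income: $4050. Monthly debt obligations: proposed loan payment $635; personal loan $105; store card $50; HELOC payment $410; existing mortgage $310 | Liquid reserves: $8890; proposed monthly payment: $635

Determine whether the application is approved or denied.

Approved

Credit score 762 ≥ 640 (meets base)
Total debts = (635 + 105 + 50 + 410 + 310) = 1,510. DTI: 1,510 ÷ 4,050 = 37.3%, over the 36% base limit.
Reserves = 8,890/635 = 14.0 months ≥ 4
37.3% falls in the override range (36%–40%), so the compensating-factor test applies.
Override check — reserves: 14.0 mo (ok); score: 762 (ok).
Both override conditions satisfied; DTI exception granted.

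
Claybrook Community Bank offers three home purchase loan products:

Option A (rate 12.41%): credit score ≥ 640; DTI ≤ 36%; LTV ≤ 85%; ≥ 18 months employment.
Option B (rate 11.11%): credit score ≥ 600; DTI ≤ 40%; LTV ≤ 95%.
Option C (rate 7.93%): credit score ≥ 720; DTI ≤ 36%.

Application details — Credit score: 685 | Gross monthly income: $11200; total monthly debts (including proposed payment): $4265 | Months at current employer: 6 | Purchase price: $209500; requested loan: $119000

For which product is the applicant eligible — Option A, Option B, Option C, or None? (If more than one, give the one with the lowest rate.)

Option B

DTI = 4,265/11,200 = 38.1%.
LTV = 119,000/209,500 = 56.8%.
Option A: score 685 ≥ 640; DTI 38.1% > 36%; LTV 56.8% ≤ 85%; employment 6 < 18 mo → does not qualify.
Option B: score 685 ≥ 600; DTI 38.1% ≤ 40%; LTV 56.8% ≤ 95% → qualifies.
Option C: score 685 < 720; DTI 38.1% > 36% → does not qualify.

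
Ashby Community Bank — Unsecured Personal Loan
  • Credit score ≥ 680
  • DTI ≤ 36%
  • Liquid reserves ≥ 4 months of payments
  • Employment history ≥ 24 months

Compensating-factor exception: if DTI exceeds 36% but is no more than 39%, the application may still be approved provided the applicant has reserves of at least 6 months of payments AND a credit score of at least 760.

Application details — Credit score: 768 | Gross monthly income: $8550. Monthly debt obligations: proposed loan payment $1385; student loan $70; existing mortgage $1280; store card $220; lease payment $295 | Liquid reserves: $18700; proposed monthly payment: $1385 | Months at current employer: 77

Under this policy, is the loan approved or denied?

Approved

Credit score 768 ≥ 680 (meets base)
Total debts = (1,385 + 70 + 1,280 + 220 + 295) = 3,250. DTI = 3,250/8,550 = 38% > 36% — standard DTI limit exceeded.
Reserves: 18,700 ÷ 1,385 = 13.5 months (meets 4-month minimum)
Employment 77 ≥ 24 months
38% falls in the override range (36%–39%), so the compensating-factor test applies.
Reserves 13.5 ≥ 6 months; credit score 768 ≥ 760.
Both compensating conditions met → exception applies.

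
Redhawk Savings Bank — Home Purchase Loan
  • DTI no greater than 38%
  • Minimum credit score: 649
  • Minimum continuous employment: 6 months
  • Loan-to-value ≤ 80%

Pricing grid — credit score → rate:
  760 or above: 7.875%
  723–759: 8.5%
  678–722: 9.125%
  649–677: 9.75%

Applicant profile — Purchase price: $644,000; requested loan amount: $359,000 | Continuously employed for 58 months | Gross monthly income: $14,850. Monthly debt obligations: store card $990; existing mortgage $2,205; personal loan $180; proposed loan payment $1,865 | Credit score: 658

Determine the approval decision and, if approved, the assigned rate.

Credit score 658 ≥ 649 (meets minimum)
Employment 58 ≥ 6 months
LTV: 359,000 ÷ 644,000 = 55.7%, within 80% cap
Total monthly debts = (990 + 2,205 + 180 + 1,865) = 5,240. DTI: 5,240 ÷ 14,850 = 35.3%, within the 38% cap
All requirements met. Score 658 falls in the 649–677 tier → 9.75%.

Approved at 9.75%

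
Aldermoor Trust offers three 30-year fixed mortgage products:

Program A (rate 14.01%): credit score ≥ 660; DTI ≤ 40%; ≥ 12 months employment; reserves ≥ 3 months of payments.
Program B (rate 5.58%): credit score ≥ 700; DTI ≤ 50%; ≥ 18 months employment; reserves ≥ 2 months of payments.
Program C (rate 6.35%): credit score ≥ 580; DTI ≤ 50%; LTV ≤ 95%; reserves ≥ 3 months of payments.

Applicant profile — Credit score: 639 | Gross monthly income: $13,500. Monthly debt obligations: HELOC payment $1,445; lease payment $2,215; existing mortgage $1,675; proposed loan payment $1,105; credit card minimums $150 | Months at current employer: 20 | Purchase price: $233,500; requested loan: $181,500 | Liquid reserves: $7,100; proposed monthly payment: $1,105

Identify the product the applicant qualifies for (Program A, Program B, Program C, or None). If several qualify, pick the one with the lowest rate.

Program C

Total debts = (1,445 + 2,215 + 1,675 + 1,105 + 150) = 6,590; DTI = 6,590/13,500 = 48.8%.
LTV = 181,500/233,500 = 77.7%.
Reserves = 7,100/1,105 = 6.4 months.
Program A: score 639 < 660; DTI 48.8% > 40%; employment 20 ≥ 12 mo; reserves 6.4 ≥ 3 mo → does not qualify.
Program B: score 639 < 700; DTI 48.8% ≤ 50%; employment 20 ≥ 18 mo; reserves 6.4 ≥ 2 mo → does not qualify.
Program C: score 639 ≥ 580; DTI 48.8% ≤ 50%; LTV 77.7% ≤ 95%; reserves 6.4 ≥ 3 mo → qualifies.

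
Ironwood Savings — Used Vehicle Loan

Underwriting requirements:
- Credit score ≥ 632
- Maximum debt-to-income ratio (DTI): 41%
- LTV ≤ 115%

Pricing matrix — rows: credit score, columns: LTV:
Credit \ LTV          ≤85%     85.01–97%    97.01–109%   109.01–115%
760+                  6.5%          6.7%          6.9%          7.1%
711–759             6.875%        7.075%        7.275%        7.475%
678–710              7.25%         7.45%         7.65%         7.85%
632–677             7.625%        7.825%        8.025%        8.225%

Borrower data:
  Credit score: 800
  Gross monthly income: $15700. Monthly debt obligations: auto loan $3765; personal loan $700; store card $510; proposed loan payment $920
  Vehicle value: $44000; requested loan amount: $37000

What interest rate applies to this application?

6.5%

Credit score 800 ≥ 632; Total monthly debts = (3,765 + 700 + 510 + 920) = 5,895. DTI = 5,895/15,700 = 37.5% ≤ 41%
Loan-to-value = 37,000/44,000 = 84.1% — pass (115% max)
Score 800 is in the 760+ band; LTV 84.1% is in the ≤85% band → 6.5%.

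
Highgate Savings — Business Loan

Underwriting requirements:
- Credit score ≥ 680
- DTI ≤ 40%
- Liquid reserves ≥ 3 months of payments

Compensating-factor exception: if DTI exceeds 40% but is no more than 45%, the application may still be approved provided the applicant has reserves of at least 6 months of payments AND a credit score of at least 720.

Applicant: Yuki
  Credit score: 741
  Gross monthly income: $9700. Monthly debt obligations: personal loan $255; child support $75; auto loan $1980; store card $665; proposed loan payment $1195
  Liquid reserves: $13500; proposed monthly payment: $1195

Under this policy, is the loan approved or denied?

Credit score 741 ≥ 680 (meets base)
Total debts = (255 + 75 + 1,980 + 665 + 1,195) = 4,170. DTI = 4,170/9,700 = 43% > 40% — standard DTI limit exceeded.
Reserves: 13,500 ÷ 1,195 = 11.3 months (meets 3-month minimum)
43% falls in the override range (40%–45%), so the compensating-factor test applies.
Override check — reserves: 11.3 mo (ok); score: 741 (ok).
Both override conditions satisfied; DTI exception granted.

Approved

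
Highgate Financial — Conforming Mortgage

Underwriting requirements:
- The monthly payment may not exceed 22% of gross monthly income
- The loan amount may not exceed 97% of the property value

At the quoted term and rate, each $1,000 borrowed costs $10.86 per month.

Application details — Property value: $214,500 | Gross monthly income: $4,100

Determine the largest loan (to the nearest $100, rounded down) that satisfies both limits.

$83,000

Payment cap: 22% × $4,100 = $902/month.
At $10.86 per $1,000, that supports 902/10.86 × 1,000 ≈ $83,057 → $83,000.
LTV cap: 97% × $214,500 = $208,065 → $208,000.
Binding constraint: payment-to-income.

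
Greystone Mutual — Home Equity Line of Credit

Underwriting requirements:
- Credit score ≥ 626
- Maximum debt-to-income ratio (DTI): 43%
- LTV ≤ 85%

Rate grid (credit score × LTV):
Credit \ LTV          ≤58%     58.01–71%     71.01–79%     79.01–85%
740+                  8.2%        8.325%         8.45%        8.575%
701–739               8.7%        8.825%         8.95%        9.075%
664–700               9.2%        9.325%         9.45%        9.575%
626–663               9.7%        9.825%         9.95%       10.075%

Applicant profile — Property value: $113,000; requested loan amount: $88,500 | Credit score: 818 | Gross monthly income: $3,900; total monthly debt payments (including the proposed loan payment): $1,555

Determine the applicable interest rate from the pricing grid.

Credit score 818 ≥ 626; Debt-to-income = 1,555/3,900 = 39.9% — meets 43% limit
LTV: 88,500 ÷ 113,000 = 78.3%, within 85% cap
Credit 818 → row 740+; LTV 78.3% → column 71.01–79%. Grid cell → 8.45%.

8.45%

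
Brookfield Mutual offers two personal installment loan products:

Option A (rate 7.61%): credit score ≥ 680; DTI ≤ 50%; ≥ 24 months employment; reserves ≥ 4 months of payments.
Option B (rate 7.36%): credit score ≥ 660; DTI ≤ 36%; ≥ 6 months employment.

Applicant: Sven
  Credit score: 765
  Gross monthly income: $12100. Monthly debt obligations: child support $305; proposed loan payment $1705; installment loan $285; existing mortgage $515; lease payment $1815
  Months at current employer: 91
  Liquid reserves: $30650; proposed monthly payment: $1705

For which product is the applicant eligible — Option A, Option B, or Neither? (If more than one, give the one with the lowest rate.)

Option A

Total debts = (305 + 1,705 + 285 + 515 + 1,815) = 4,625; DTI = 4,625/12,100 = 38.2%.
Reserves = 30,650/1,705 = 18.0 months.
Option A: score 765 ≥ 680; DTI 38.2% ≤ 50%; employment 91 ≥ 24 mo; reserves 18.0 ≥ 4 mo → qualifies.
Option B: score 765 ≥ 660; DTI 38.2% > 36%; employment 91 ≥ 6 mo → does not qualify.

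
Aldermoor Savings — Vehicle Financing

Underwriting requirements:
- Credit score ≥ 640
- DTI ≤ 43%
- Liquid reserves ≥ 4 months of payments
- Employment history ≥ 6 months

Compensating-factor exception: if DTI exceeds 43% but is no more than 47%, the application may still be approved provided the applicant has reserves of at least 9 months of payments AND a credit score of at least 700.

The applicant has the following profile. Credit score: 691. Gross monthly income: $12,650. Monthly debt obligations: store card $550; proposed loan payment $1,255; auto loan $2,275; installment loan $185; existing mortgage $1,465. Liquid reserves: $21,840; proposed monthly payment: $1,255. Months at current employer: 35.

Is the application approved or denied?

Credit score 691 ≥ 640 (meets base)
Total debts = (550 + 1,255 + 2,275 + 185 + 1,465) = 5,730. DTI = 5,730/12,650 = 45.3% > 43% — standard DTI limit exceeded.
Reserves = 21,840/1,255 = 17.4 months ≥ 4
Employment 35 ≥ 6 months
DTI 45.3% is within the 43%–47% exception band; checking compensating factors.
Override check — reserves: 17.4 mo (ok); score: 691 (below 700).
Compensating-factor requirement not fully met.

Denied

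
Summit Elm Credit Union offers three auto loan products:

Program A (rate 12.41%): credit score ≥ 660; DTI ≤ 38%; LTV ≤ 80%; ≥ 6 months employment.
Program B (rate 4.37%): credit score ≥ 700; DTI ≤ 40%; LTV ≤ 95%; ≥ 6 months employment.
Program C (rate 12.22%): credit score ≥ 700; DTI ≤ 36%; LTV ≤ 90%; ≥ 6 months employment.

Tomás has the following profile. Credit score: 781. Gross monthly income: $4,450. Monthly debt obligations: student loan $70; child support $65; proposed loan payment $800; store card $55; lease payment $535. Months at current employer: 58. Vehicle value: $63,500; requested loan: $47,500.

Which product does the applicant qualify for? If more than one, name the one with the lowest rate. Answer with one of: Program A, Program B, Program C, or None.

Program B

Total debts = (70 + 65 + 800 + 55 + 535) = 1,525; DTI = 1,525/4,450 = 34.3%.
LTV = 47,500/63,500 = 74.8%.
Program A: score 781 ≥ 660; DTI 34.3% ≤ 38%; LTV 74.8% ≤ 80%; employment 58 ≥ 6 mo → qualifies.
Program B: score 781 ≥ 700; DTI 34.3% ≤ 40%; LTV 74.8% ≤ 95%; employment 58 ≥ 6 mo → qualifies.
Program C: score 781 ≥ 700; DTI 34.3% ≤ 36%; LTV 74.8% ≤ 90%; employment 58 ≥ 6 mo → qualifies.
Qualifying: Program A, Program B, Program C. Lowest rate is 4.37% → Program B.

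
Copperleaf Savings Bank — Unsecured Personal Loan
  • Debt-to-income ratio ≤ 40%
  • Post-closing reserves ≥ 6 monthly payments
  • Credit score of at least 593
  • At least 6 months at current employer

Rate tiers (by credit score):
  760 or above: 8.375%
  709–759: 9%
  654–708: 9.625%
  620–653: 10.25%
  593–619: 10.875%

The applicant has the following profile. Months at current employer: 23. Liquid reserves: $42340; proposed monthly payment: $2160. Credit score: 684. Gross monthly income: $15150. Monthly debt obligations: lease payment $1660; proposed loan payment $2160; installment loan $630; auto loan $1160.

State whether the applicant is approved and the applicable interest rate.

Approved at 9.625%

Credit score 684 ≥ 593 (meets minimum)
Employment 23 ≥ 6 months
Total monthly debts = (1,660 + 2,160 + 630 + 1,160) = 5,610. DTI: 5,610 ÷ 15,150 = 37%, within the 40% cap
Reserves = 42,340/2,160 = 19.6 months ≥ 6
All requirements met. Score 684 falls in the 654–708 tier → 9.625%.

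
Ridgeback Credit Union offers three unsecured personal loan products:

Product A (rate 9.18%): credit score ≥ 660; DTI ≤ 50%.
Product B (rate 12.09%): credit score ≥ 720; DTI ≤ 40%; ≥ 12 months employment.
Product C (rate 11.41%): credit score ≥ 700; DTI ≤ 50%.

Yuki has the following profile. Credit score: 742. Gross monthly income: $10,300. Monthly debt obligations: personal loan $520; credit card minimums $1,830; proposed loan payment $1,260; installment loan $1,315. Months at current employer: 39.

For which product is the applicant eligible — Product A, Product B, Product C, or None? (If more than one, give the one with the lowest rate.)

Product A

Total debts = (520 + 1,830 + 1,260 + 1,315) = 4,925; DTI = 4,925/10,300 = 47.8%.
Product A: score 742 ≥ 660; DTI 47.8% ≤ 50% → qualifies.
Product B: score 742 ≥ 720; DTI 47.8% > 40%; employment 39 ≥ 12 mo → does not qualify.
Product C: score 742 ≥ 700; DTI 47.8% ≤ 50% → qualifies.
Qualifying: Product A, Product C. Lowest rate is 9.18% → Product A.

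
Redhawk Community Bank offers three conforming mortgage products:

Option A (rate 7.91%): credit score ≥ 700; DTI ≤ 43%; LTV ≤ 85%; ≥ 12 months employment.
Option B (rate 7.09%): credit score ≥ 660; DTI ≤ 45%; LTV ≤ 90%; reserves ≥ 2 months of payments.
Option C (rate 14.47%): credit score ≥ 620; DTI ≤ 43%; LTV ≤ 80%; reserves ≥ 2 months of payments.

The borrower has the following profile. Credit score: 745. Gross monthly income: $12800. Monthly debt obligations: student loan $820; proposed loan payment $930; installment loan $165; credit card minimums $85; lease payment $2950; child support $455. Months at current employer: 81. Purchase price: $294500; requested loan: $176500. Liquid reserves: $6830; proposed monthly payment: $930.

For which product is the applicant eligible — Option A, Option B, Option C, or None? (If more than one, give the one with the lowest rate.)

Total debts = (820 + 930 + 165 + 85 + 2,950 + 455) = 5,405; DTI = 5,405/12,800 = 42.2%.
LTV = 176,500/294,500 = 59.9%.
Reserves = 6,830/930 = 7.3 months.
Option A: score 745 ≥ 700; DTI 42.2% ≤ 43%; LTV 59.9% ≤ 85%; employment 81 ≥ 12 mo → qualifies.
Option B: score 745 ≥ 660; DTI 42.2% ≤ 45%; LTV 59.9% ≤ 90%; reserves 7.3 ≥ 2 mo → qualifies.
Option C: score 745 ≥ 620; DTI 42.2% ≤ 43%; LTV 59.9% ≤ 80%; reserves 7.3 ≥ 2 mo → qualifies.
Qualifying: Option A, Option B, Option C. Lowest rate is 7.09% → Option B.

Option B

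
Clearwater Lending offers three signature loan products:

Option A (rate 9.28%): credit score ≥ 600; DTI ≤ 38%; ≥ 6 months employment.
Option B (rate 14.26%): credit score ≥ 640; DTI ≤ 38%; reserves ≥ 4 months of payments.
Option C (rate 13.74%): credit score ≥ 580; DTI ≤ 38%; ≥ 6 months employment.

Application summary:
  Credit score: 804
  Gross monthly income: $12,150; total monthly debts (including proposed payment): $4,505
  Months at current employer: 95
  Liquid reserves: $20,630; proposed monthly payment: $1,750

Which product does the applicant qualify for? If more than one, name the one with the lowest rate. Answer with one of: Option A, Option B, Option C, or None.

Option A

DTI = 4,505/12,150 = 37.1%.
Reserves = 20,630/1,750 = 11.8 months.
Option A: score 804 ≥ 600; DTI 37.1% ≤ 38%; employment 95 ≥ 6 mo → qualifies.
Option B: score 804 ≥ 640; DTI 37.1% ≤ 38%; reserves 11.8 ≥ 4 mo → qualifies.
Option C: score 804 ≥ 580; DTI 37.1% ≤ 38%; employment 95 ≥ 6 mo → qualifies.
Qualifying: Option A, Option B, Option C. Lowest rate is 9.28% → Option A.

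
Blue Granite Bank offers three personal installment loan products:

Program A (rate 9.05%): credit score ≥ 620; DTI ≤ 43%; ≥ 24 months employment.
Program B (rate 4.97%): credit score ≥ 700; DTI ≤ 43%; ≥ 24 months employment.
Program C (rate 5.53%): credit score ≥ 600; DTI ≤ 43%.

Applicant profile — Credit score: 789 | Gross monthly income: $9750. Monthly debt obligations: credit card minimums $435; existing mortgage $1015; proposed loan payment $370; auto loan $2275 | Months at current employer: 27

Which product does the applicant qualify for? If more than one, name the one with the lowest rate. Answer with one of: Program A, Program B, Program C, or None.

Total debts = (435 + 1,015 + 370 + 2,275) = 4,095; DTI = 4,095/9,750 = 42%.
Program A: score 789 ≥ 620; DTI 42% ≤ 43%; employment 27 ≥ 24 mo → qualifies.
Program B: score 789 ≥ 700; DTI 42% ≤ 43%; employment 27 ≥ 24 mo → qualifies.
Program C: score 789 ≥ 600; DTI 42% ≤ 43% → qualifies.
Qualifying: Program A, Program B, Program C. Lowest rate is 4.97% → Program B.

Program B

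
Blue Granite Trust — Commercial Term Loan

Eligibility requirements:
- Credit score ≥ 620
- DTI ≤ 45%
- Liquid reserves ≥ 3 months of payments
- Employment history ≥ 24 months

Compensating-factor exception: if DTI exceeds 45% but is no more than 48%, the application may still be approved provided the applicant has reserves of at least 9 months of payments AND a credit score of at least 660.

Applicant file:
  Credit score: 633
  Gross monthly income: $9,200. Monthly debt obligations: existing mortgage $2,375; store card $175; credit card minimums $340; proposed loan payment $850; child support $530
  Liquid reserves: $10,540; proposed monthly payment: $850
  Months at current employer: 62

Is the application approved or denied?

Denied

Credit score 633 ≥ 620 (meets base)
Total debts = (2,375 + 175 + 340 + 850 + 530) = 4,270. DTI: 4,270 ÷ 9,200 = 46.4%, over the 45% base limit.
Liquid reserves cover 10,540/850 = 12.4 months — ≥ 3 required
Employment 62 ≥ 24 months
46.4% falls in the override range (45%–48%), so the compensating-factor test applies.
Reserves 12.4 ≥ 9 months; credit score 633 < 660.
Override conditions not both satisfied; exception does not apply.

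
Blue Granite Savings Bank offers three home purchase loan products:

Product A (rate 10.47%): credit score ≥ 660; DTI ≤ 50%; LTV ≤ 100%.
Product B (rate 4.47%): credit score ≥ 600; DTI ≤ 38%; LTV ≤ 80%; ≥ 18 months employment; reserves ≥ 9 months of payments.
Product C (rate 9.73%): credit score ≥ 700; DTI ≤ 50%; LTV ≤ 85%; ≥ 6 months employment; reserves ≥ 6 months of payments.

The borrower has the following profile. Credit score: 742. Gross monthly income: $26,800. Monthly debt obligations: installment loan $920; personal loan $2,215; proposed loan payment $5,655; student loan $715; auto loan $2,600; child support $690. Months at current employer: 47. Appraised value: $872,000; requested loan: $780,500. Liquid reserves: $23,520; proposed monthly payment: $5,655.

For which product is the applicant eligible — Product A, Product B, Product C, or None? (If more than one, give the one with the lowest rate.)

Total debts = (920 + 2,215 + 5,655 + 715 + 2,600 + 690) = 12,795; DTI = 12,795/26,800 = 47.7%.
LTV = 780,500/872,000 = 89.5%.
Reserves = 23,520/5,655 = 4.2 months.
Product A: score 742 ≥ 660; DTI 47.7% ≤ 50%; LTV 89.5% ≤ 100% → qualifies.
Product B: score 742 ≥ 600; DTI 47.7% > 38%; LTV 89.5% > 80%; employment 47 ≥ 18 mo; reserves 4.2 < 9 mo → does not qualify.
Product C: score 742 ≥ 700; DTI 47.7% ≤ 50%; LTV 89.5% > 85%; employment 47 ≥ 6 mo; reserves 4.2 < 6 mo → does not qualify.

Product A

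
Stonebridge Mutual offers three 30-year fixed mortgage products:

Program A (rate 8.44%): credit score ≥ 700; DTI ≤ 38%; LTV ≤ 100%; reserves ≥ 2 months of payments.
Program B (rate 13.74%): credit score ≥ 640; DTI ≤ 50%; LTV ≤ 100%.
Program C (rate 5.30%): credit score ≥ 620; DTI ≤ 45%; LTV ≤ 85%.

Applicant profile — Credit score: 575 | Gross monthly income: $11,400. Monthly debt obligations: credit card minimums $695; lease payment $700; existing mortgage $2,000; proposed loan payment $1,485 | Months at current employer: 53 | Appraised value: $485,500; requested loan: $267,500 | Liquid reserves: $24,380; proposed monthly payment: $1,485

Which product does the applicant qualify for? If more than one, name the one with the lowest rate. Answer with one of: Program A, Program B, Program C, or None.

None

Total debts = (695 + 700 + 2,000 + 1,485) = 4,880; DTI = 4,880/11,400 = 42.8%.
LTV = 267,500/485,500 = 55.1%.
Reserves = 24,380/1,485 = 16.4 months.
Program A: score 575 < 700; DTI 42.8% > 38%; LTV 55.1% ≤ 100%; reserves 16.4 ≥ 2 mo → does not qualify.
Program B: score 575 < 640; DTI 42.8% ≤ 50%; LTV 55.1% ≤ 100% → does not qualify.
Program C: score 575 < 620; DTI 42.8% ≤ 45%; LTV 55.1% ≤ 85% → does not qualify.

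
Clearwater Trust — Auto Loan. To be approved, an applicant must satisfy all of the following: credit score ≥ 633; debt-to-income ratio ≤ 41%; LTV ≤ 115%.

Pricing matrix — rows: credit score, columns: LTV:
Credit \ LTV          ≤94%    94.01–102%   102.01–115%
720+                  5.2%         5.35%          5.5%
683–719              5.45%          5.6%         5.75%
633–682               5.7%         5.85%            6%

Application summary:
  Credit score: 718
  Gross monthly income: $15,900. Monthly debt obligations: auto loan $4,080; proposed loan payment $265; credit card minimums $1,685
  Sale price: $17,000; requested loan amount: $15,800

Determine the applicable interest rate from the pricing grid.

5.45%

Credit score 718 ≥ 633; Total monthly debts = (4,080 + 265 + 1,685) = 6,030. Debt-to-income = 6,030/15,900 = 37.9% — meets 41% limit
LTV = 15,800/17,000 = 92.9% ≤ 115%
Credit 718 → row 683–719; LTV 92.9% → column ≤94%. Grid cell → 5.45%.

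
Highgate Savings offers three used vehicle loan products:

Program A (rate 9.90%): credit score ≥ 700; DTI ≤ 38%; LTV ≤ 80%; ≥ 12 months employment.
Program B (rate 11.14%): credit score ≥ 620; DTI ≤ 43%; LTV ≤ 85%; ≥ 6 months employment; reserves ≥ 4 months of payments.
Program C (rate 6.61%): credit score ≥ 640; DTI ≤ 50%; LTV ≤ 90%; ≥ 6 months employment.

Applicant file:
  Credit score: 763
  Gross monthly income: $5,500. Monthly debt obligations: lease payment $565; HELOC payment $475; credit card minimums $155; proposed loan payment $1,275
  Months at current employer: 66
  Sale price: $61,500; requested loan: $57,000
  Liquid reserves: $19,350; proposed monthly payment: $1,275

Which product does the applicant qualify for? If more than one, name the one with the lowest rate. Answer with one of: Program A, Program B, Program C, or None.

None

Total debts = (565 + 475 + 155 + 1,275) = 2,470; DTI = 2,470/5,500 = 44.9%.
LTV = 57,000/61,500 = 92.7%.
Reserves = 19,350/1,275 = 15.2 months.
Program A: score 763 ≥ 700; DTI 44.9% > 38%; LTV 92.7% > 80%; employment 66 ≥ 12 mo → does not qualify.
Program B: score 763 ≥ 620; DTI 44.9% > 43%; LTV 92.7% > 85%; employment 66 ≥ 6 mo; reserves 15.2 ≥ 4 mo → does not qualify.
Program C: score 763 ≥ 640; DTI 44.9% ≤ 50%; LTV 92.7% > 90%; employment 66 ≥ 6 mo → does not qualify.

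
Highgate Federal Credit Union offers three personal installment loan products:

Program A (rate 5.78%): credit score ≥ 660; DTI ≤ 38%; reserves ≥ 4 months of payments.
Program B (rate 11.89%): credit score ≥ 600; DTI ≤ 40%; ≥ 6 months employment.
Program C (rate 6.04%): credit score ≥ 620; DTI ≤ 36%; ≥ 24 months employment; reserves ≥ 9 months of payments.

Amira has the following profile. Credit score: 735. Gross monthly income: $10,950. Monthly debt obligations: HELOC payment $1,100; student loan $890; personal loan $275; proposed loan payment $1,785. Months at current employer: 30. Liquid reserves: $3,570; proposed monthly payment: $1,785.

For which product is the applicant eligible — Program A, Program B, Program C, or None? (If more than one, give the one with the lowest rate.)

Total debts = (1,100 + 890 + 275 + 1,785) = 4,050; DTI = 4,050/10,950 = 37%.
Reserves = 3,570/1,785 = 2.0 months.
Program A: score 735 ≥ 660; DTI 37% ≤ 38%; reserves 2.0 < 4 mo → does not qualify.
Program B: score 735 ≥ 600; DTI 37% ≤ 40%; employment 30 ≥ 6 mo → qualifies.
Program C: score 735 ≥ 620; DTI 37% > 36%; employment 30 ≥ 24 mo; reserves 2.0 < 9 mo → does not qualify.

Program B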